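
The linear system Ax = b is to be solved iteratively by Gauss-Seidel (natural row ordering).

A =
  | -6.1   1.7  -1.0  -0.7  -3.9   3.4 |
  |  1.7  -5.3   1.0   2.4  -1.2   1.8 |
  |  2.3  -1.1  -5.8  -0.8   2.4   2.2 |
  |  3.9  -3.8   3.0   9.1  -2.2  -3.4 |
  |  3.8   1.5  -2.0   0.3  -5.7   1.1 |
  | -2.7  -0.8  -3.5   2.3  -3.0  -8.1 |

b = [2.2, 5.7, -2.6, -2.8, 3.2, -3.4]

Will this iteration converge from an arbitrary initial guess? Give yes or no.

Let D = diag(-6.1, -5.3, -5.8, 9.1, -5.7, -8.1); L, U the strict triangles.
Gauss-Seidel: T = -(D+L)⁻¹U, row 0 first, T[0,5] = -(3.4)/(-6.1) = +0.5574; later rows by forward substitution.
  T[0,:] = [+0.0000  +0.2787  -0.1639  -0.1148  -0.6393  +0.5574]
  T[1,:] = [+0.0000  +0.0894  +0.1361  +0.4160  -0.4315  +0.5184]
  T[2,:] = [+0.0000  +0.0936  -0.0908  -0.2623  +0.2421  +0.5020]
  T[3,:] = [+0.0000  -0.1130  +0.1570  +0.3094  +0.2558  +0.1857]
  T[4,:] = [+0.0000  +0.1705  -0.0333  +0.1413  -0.6113  +0.5346]
  T[5,:] = [+0.0000  -0.2374  +0.1374  +0.1460  +0.4501  -0.5992]
moduli |λ_i(T)| = 0.9143, 0.3437, 0.2659, 0.0704, 0.0192, 0.0000.
spectral radius ρ = 0.9143; 0.9143 < 1, so it converges for any x₀.

yes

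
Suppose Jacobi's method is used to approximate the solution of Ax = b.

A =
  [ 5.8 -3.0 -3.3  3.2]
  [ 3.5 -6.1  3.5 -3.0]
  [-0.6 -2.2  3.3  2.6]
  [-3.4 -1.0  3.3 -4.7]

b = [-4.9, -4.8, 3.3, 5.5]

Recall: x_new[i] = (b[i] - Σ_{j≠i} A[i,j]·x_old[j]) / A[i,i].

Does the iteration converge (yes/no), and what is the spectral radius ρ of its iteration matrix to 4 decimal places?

Let D = diag(5.8, -6.1, 3.3, -4.7); L, U the strict triangles.
T_J = -D⁻¹(L+U): T[1,2] = -(3.5)/(-6.1) = +0.5738; T[1,1] = 0.
  T[0,:] = [+0.0000, +0.5172, +0.5690, -0.5517]
  T[1,:] = [+0.5738, +0.0000, +0.5738, -0.4918]
  T[2,:] = [+0.1818, +0.6667, +0.0000, -0.7879]
  T[3,:] = [-0.7234, -0.2128, +0.7021, +0.0000]
|roots of det(T-λI)|: 1.1875, 0.5815, 0.5815, 0.4758.
spectral radius ρ = 1.1875; 1.1875 > 1 ⇒ diverges.

no, ρ = 1.1875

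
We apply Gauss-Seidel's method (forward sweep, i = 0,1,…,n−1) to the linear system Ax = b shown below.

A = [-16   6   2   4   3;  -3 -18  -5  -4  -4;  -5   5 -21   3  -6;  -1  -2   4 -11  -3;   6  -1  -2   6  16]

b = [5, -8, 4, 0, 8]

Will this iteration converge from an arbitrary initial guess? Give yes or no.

yes

Diagonal D = diag(-16, -18, -21, -11, 16); L, U strict lower/upper.
T_GS = -(D+L)⁻¹U: row 0 first, T[0,1] = -(6)/(-16) = +0.3750; later rows by forward substitution.
  T[0,:] = [+0.0000  +0.3750  +0.1250  +0.2500  +0.1875]
  T[1,:] = [+0.0000  -0.0625  -0.2986  -0.2639  -0.2535]
  T[2,:] = [+0.0000  -0.1042  -0.1009  +0.0205  -0.3907]
  T[3,:] = [+0.0000  -0.0606  +0.0063  +0.0327  -0.3858]
  T[4,:] = [+0.0000  -0.1348  -0.0805  -0.1199  +0.0097]
|eigenvalues of T|: 0.5057, 0.2405, 0.2405, 0.0520, 0.0000.
ρ(T) = max|λ| = 0.5057; 0.5057 < 1 ⇒ converges.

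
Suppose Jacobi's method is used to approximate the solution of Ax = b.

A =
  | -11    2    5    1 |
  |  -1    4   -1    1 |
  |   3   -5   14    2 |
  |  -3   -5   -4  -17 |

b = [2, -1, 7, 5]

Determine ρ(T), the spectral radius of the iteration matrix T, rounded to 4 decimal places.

0.5680

Diagonal D = diag(-11, 4, 14, -17); L, U strict lower/upper.
Jacobi: T = -D⁻¹(L+U), T[3,0] = -(-3)/(-17) = -0.1765; T[3,3] = 0.
  T[0,:] = [+0.0000  +0.1818  +0.4545  +0.0909]
  T[1,:] = [+0.2500  +0.0000  +0.2500  -0.2500]
  T[2,:] = [-0.2143  +0.3571  +0.0000  -0.1429]
  T[3,:] = [-0.1765  -0.2941  -0.2353  +0.0000]
|roots of det(T-λI)|: 0.5680, 0.3373, 0.3373, 0.2689.
spectral radius ρ = 0.5680; 0.5680 < 1, so it converges for any x₀.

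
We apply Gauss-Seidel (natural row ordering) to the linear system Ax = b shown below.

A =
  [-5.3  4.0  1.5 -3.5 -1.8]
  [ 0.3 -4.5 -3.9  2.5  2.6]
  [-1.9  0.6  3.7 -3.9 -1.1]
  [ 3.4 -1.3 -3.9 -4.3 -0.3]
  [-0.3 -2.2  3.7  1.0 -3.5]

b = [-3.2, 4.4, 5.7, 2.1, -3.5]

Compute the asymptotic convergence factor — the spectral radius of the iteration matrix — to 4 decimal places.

1.5950

Split A = D + L + U, D = diag(-5.3, -4.5, 3.7, -4.3, -3.5).
GS T = -(D+L)⁻¹U: row 0 first, T[0,4] = -(-1.8)/(-5.3) = -0.3396; later rows by forward substitution.
  T[0,:] = [+0.0000, +0.7547, +0.2830, -0.6604, -0.3396]
  T[1,:] = [+0.0000, +0.0503, -0.8478, +0.5115, +0.5551]
  T[2,:] = [+0.0000, +0.3794, +0.2828, +0.6320, +0.0329]
  T[3,:] = [+0.0000, +0.2374, +0.2236, -1.2500, -0.5360]
  T[4,:] = [+0.0000, +0.3726, +0.8715, +0.0460, -0.4382]
eigenvalue magnitudes: 1.5950, 0.4827, 0.4827, 0.0111, 0.0000.
spectral radius ρ = 1.5950; 1.5950 > 1 ⇒ diverges.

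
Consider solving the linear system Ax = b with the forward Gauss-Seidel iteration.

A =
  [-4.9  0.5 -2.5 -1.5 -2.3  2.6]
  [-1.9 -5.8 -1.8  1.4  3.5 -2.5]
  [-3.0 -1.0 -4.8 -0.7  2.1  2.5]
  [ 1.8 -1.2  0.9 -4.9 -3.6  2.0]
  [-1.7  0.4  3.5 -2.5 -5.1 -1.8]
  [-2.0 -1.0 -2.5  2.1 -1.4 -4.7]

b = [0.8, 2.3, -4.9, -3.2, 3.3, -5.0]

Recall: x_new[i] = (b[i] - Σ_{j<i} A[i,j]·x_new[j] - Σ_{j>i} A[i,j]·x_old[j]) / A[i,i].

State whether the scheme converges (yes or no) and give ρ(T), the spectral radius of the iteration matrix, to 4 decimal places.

Split A = D + L + U, D = diag(-4.9, -5.8, -4.8, -4.9, -5.1, -4.7).
Gauss-Seidel: T = -(D+L)⁻¹U, row 0 first, T[0,1] = -(0.5)/(-4.9) = +0.1020; later rows by forward substitution.
  T[0,:] = [+0.0000, +0.1020, -0.5102, -0.3061, -0.4694, +0.5306]
  T[1,:] = [+0.0000, -0.0334, -0.1432, +0.3417, +0.7572, -0.6049]
  T[2,:] = [+0.0000, -0.0568, +0.3487, -0.0257, +0.5731, +0.3152]
  T[3,:] = [+0.0000, +0.0352, -0.0883, -0.2008, -0.9873, +0.8091]
  T[4,:] = [+0.0000, -0.0929, +0.4414, +0.2097, +1.0931, -0.7576]
  T[5,:] = [+0.0000, +0.0373, -0.1089, -0.0810, -1.0330, +0.3224]
|eigenvalues of T|: 1.5574, 0.4267, 0.4158, 0.0429, 0.0429, 0.0000.
ρ(T) = max|λ| = 1.5574; 1.5574 > 1: divergent.

no, ρ = 1.5574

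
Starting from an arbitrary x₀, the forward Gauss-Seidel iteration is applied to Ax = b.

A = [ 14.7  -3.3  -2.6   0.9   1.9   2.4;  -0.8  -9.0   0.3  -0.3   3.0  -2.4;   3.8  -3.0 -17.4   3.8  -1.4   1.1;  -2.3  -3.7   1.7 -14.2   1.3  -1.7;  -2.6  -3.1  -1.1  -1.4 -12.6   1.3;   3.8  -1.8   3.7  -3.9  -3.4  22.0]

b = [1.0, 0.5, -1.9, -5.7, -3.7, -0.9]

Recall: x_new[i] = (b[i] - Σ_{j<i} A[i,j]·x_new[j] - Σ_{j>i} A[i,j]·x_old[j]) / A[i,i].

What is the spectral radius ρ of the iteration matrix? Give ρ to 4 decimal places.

0.1763

Let D = diag(14.7, -9, -17.4, -14.2, -12.6, 22); L, U the strict triangles.
T_GS = -(D+L)⁻¹U: row 0 first, T[0,2] = -(-2.6)/(14.7) = +0.1769; later rows by forward substitution.
  T[0,:] = [+0.0000 +0.2245 +0.1769 -0.0612 -0.1293 -0.1633]
  T[1,:] = [+0.0000 -0.0200 +0.0176 -0.0279 +0.3448 -0.2522]
  T[2,:] = [+0.0000 +0.0525 +0.0356 +0.2098 -0.1681 +0.0710]
  T[3,:] = [+0.0000 -0.0249 -0.0290 +0.0423 +0.0025 -0.0191]
  T[4,:] = [+0.0000 -0.0432 -0.0407 -0.0035 -0.0438 +0.1948]
  T[5,:] = [+0.0000 -0.0603 -0.0465 -0.0200 +0.0725 +0.0224]
eigenvalue magnitudes: 0.1763, 0.1031, 0.0919, 0.0919, 0.0174, 0.0000.
ρ(T) = max|λ| = 0.1763; 0.1763 < 1: convergent.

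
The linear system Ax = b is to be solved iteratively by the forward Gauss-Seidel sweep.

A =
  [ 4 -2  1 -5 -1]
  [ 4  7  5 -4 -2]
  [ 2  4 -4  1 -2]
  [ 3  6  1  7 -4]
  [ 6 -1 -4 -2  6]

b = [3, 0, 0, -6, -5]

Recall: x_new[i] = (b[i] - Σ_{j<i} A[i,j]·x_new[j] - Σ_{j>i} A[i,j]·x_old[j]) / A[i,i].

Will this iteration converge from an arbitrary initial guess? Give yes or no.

Diagonal D = diag(4, 7, -4, 7, 6); L, U strict lower/upper.
T_GS = -(D+L)⁻¹U: row 0 first, T[0,2] = -(1)/(4) = -0.2500; later rows by forward substitution.
  T[0,:] = [+0.0000, +0.5000, -0.2500, +1.2500, +0.2500]
  T[1,:] = [+0.0000, -0.2857, -0.5714, -0.1429, +0.1429]
  T[2,:] = [+0.0000, -0.0357, -0.6964, +0.7321, -0.2321]
  T[3,:] = [+0.0000, +0.0357, +0.6964, -0.5179, +0.3750]
  T[4,:] = [+0.0000, -0.5595, -0.0774, -0.9583, -0.2560]
|roots of det(T-λI)|: 1.2147, 0.6312, 0.6312, 0.1054, 0.0000.
ρ = 1.2147; 1.2147 > 1 ⇒ diverges.

no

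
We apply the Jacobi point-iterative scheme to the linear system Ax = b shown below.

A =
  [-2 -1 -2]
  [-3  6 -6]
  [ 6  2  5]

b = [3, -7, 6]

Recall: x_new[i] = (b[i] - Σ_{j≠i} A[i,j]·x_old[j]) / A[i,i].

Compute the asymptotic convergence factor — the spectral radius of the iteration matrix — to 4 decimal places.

Split A = D + L + U, D = diag(-2, 6, 5).
Jacobi: T = -D⁻¹(L+U), T[2,1] = -(2)/(5) = -0.4000; T[2,2] = 0.
  T[0,:] = [+0.0000  -0.5000  -1.0000]
  T[1,:] = [+0.5000  +0.0000  +1.0000]
  T[2,:] = [-1.2000  -0.4000  +0.0000]
moduli |λ_i(T)| = 1.1234, 0.8439, 0.8439.
ρ(T) = max|λ| = 1.1234; 1.1234 > 1: divergent.

1.1234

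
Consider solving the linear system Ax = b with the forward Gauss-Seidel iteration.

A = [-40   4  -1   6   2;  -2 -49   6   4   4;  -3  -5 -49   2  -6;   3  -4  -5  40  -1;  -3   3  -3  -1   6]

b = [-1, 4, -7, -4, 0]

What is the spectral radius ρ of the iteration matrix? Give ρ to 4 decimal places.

0.1874

Diagonal D = diag(-40, -49, -49, 40, 6); L, U strict lower/upper.
GS T = -(D+L)⁻¹U: row 0 first, T[0,1] = -(4)/(-40) = +0.1000; later rows by forward substitution.
  T[0,:] = [+0.0000, +0.1000, -0.0250, +0.1500, +0.0500]
  T[1,:] = [+0.0000, -0.0041, +0.1235, +0.0755, +0.0796]
  T[2,:] = [+0.0000, -0.0057, -0.0111, +0.0239, -0.1336]
  T[3,:] = [+0.0000, -0.0086, +0.0128, -0.0007, +0.0125]
  T[4,:] = [+0.0000, +0.0478, -0.0776, +0.0491, -0.0795]
moduli |λ_i(T)| = 0.1874, 0.0644, 0.0644, 0.0080, 0.0000.
ρ(T) = max|λ| = 0.1874; 0.1874 < 1 ⇒ converges.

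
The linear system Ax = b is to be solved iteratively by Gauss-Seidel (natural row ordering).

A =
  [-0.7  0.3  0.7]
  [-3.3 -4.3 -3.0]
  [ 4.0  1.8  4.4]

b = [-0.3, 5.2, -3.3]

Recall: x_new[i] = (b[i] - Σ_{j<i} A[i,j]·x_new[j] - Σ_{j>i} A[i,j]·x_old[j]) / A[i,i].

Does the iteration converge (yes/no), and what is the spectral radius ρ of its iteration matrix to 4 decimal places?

Let D = diag(-0.7, -4.3, 4.4); L, U the strict triangles.
T_GS = -(D+L)⁻¹U: row 0 first, T[0,1] = -(0.3)/(-0.7) = +0.4286; later rows by forward substitution.
  T[0,:] = [+0.0000, +0.4286, +1.0000]
  T[1,:] = [+0.0000, -0.3289, -1.4651]
  T[2,:] = [+0.0000, -0.2551, -0.3097]
eigenvalue magnitudes: 0.9307, 0.2921, 0.0000.
ρ(T) = max|λ| = 0.9307; 0.9307 < 1, so it converges for any x₀.

yes, ρ = 0.9307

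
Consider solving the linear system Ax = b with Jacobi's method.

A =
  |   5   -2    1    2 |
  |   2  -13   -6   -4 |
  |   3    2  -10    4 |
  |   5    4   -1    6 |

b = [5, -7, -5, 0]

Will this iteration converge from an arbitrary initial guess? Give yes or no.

yes

Split A = D + L + U, D = diag(5, -13, -10, 6).
Jacobi T = -D⁻¹(L+U): T[2,1] = -(2)/(-10) = +0.2000; T[2,2] = 0.
  T[0,:] = [+0.0000, +0.4000, -0.2000, -0.4000]
  T[1,:] = [+0.1538, +0.0000, -0.4615, -0.3077]
  T[2,:] = [+0.3000, +0.2000, +0.0000, +0.4000]
  T[3,:] = [-0.8333, -0.6667, +0.1667, +0.0000]
|roots of det(T-λI)|: 0.9171, 0.4939, 0.3431, 0.3431.
spectral radius ρ = 0.9171; 0.9171 < 1 ⇒ converges.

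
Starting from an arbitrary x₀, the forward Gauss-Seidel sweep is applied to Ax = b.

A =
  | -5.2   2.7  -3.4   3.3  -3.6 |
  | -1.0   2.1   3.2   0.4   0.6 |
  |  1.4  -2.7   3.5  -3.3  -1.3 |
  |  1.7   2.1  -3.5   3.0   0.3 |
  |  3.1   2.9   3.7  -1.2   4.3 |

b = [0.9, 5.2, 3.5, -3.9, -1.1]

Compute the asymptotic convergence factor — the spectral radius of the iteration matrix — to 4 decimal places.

Split A = D + L + U, D = diag(-5.2, 2.1, 3.5, 3, 4.3).
GS T = -(D+L)⁻¹U: row 0 first, T[0,2] = -(-3.4)/(-5.2) = -0.6538; later rows by forward substitution.
  T[0,:] = [+0.0000, +0.5192, -0.6538, +0.6346, -0.6923]
  T[1,:] = [+0.0000, +0.2473, -1.8352, +0.1117, -0.6154]
  T[2,:] = [+0.0000, -0.0170, -1.1542, +0.7752, +0.1736]
  T[3,:] = [+0.0000, -0.4871, +0.3086, +0.4666, +0.9256]
  T[4,:] = [+0.0000, -0.6624, +2.7883, -1.0697, +1.0231]
moduli |λ_i(T)| = 1.5322, 0.5496, 0.5496, 0.1162, 0.0000.
spectral radius ρ = 1.5322; 1.5322 > 1, so it fails to converge.

1.5322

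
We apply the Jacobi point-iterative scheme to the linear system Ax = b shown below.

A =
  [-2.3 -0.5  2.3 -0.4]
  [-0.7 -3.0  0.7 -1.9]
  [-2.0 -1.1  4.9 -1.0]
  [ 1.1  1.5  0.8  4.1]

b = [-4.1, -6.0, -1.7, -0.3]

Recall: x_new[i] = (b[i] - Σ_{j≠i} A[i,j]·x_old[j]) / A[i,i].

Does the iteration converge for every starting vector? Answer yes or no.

Let D = diag(-2.3, -3, 4.9, 4.1); L, U the strict triangles.
Jacobi T = -D⁻¹(L+U): T[0,1] = -(-0.5)/(-2.3) = -0.2174; T[0,0] = 0.
  T[0,:] = [+0.0000  -0.2174  +1.0000  -0.1739]
  T[1,:] = [-0.2333  +0.0000  +0.2333  -0.6333]
  T[2,:] = [+0.4082  +0.2245  +0.0000  +0.2041]
  T[3,:] = [-0.2683  -0.3659  -0.1951  +0.0000]
moduli |λ_i(T)| = 0.9310, 0.6240, 0.4668, 0.1598.
spectral radius ρ = 0.9310; 0.9310 < 1: convergent.

yes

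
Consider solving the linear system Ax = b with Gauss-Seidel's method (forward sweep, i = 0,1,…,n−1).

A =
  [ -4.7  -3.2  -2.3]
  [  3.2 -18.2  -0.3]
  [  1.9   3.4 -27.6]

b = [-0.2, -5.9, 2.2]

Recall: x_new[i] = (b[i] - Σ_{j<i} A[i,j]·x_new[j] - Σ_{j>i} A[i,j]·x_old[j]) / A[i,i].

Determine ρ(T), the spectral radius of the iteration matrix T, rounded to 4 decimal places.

0.1706

Diagonal D = diag(-4.7, -18.2, -27.6); L, U strict lower/upper.
Gauss-Seidel: T = -(D+L)⁻¹U, row 0 first, T[0,2] = -(-2.3)/(-4.7) = -0.4894; later rows by forward substitution.
  T[0,:] = [+0.0000, -0.6809, -0.4894]
  T[1,:] = [+0.0000, -0.1197, -0.1025]
  T[2,:] = [+0.0000, -0.0616, -0.0463]
|eigenvalues of T|: 0.1706, 0.0045, 0.0000.
spectral radius ρ = 0.1706; 0.1706 < 1: convergent.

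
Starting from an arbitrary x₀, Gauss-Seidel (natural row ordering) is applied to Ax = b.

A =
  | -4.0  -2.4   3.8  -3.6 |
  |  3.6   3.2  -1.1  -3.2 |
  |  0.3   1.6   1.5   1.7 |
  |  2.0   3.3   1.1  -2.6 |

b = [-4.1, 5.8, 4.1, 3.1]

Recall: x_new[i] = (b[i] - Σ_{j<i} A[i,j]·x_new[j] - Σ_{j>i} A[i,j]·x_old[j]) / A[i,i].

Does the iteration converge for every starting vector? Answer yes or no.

Write A = D+L+U with D = diag(-4, 3.2, 1.5, -2.6).
GS T = -(D+L)⁻¹U: row 0 first, T[0,1] = -(-2.4)/(-4) = -0.6000; later rows by forward substitution.
  T[0,:] = [+0.0000 -0.6000 +0.9500 -0.9000]
  T[1,:] = [+0.0000 +0.6750 -0.7250 +2.0125]
  T[2,:] = [+0.0000 -0.6000 +0.5833 -3.1000]
  T[3,:] = [+0.0000 +0.1413 +0.0574 +0.5505]
|λ(T)| sorted: 1.5295, 0.3429, 0.3429, 0.0000.
spectral radius ρ = 1.5295; 1.5295 > 1, so it fails to converge.

no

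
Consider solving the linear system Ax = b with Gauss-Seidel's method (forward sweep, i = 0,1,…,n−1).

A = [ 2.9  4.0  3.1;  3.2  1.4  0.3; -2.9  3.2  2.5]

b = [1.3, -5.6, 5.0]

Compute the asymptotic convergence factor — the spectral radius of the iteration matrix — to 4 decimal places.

Write A = D+L+U with D = diag(2.9, 1.4, 2.5).
GS T = -(D+L)⁻¹U: row 0 first, T[0,2] = -(3.1)/(2.9) = -1.0690; later rows by forward substitution.
  T[0,:] = [+0.0000, -1.3793, -1.0690]
  T[1,:] = [+0.0000, +3.1527, +2.2291]
  T[2,:] = [+0.0000, -5.6355, -4.0932]
|λ(T)| sorted: 1.2212, 0.2807, 0.0000.
spectral radius ρ = 1.2212; 1.2212 > 1 ⇒ diverges.

1.2212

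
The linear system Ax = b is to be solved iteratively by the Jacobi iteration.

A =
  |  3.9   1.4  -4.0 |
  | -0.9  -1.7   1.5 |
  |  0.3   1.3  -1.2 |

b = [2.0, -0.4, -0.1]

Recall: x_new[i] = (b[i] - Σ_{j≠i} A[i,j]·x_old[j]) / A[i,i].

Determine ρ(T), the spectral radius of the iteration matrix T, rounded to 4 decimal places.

Split A = D + L + U, D = diag(3.9, -1.7, -1.2).
T_J = -D⁻¹(L+U): T[2,0] = -(0.3)/(-1.2) = +0.2500; T[2,2] = 0.
  T[0,:] = [+0.0000, -0.3590, +1.0256]
  T[1,:] = [-0.5294, +0.0000, +0.8824]
  T[2,:] = [+0.2500, +1.0833, +0.0000]
|λ(T)| sorted: 1.3741, 0.6969, 0.6969.
ρ(T) = max|λ| = 1.3741; 1.3741 > 1, so it fails to converge.

1.3741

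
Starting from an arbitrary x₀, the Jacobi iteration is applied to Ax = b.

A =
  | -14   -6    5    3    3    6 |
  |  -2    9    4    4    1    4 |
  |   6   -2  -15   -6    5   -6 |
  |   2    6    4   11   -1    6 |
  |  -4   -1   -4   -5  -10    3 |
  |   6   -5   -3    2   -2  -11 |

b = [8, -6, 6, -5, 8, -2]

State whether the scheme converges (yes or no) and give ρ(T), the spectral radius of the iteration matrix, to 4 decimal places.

no, ρ = 1.1256

Write A = D+L+U with D = diag(-14, 9, -15, 11, -10, -11).
Jacobi T = -D⁻¹(L+U): T[3,4] = -(-1)/(11) = +0.0909; T[3,3] = 0.
  T[0,:] = [+0.0000 -0.4286 +0.3571 +0.2143 +0.2143 +0.4286]
  T[1,:] = [+0.2222 +0.0000 -0.4444 -0.4444 -0.1111 -0.4444]
  T[2,:] = [+0.4000 -0.1333 +0.0000 -0.4000 +0.3333 -0.4000]
  T[3,:] = [-0.1818 -0.5455 -0.3636 +0.0000 +0.0909 -0.5455]
  T[4,:] = [-0.4000 -0.1000 -0.4000 -0.5000 +0.0000 +0.3000]
  T[5,:] = [+0.5455 -0.4545 -0.2727 +0.1818 -0.1818 +0.0000]
|roots of det(T-λI)|: 1.1256, 0.5817, 0.5817, 0.5482, 0.5482, 0.1818.
ρ = 1.1256; 1.1256 > 1: divergent.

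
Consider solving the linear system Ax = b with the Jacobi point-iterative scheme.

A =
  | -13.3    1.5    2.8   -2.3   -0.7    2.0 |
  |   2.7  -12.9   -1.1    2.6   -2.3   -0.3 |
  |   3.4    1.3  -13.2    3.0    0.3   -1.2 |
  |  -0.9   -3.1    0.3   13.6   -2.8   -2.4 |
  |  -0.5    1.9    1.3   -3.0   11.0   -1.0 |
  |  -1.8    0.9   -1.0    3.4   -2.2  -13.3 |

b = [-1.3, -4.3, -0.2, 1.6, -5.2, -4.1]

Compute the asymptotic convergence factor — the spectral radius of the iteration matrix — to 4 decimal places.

0.5246

Diagonal D = diag(-13.3, -12.9, -13.2, 13.6, 11, -13.3); L, U strict lower/upper.
T_J = -D⁻¹(L+U): T[0,2] = -(2.8)/(-13.3) = +0.2105; T[0,0] = 0.
  T[0,:] = [+0.0000  +0.1128  +0.2105  -0.1729  -0.0526  +0.1504]
  T[1,:] = [+0.2093  +0.0000  -0.0853  +0.2016  -0.1783  -0.0233]
  T[2,:] = [+0.2576  +0.0985  +0.0000  +0.2273  +0.0227  -0.0909]
  T[3,:] = [+0.0662  +0.2279  -0.0221  +0.0000  +0.2059  +0.1765]
  T[4,:] = [+0.0455  -0.1727  -0.1182  +0.2727  +0.0000  +0.0909]
  T[5,:] = [-0.1353  +0.0677  -0.0752  +0.2556  -0.1654  +0.0000]
eigenvalue magnitudes: 0.5246, 0.3192, 0.2296, 0.2296, 0.2268, 0.2268.
spectral radius ρ = 0.5246; 0.5246 < 1: convergent.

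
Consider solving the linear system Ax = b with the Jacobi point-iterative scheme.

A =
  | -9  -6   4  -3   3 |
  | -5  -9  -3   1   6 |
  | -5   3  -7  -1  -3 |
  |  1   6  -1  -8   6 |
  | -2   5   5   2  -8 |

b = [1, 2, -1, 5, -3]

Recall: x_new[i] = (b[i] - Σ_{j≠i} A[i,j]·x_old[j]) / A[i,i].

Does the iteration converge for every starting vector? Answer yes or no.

Let D = diag(-9, -9, -7, -8, -8); L, U the strict triangles.
Jacobi T = -D⁻¹(L+U): T[3,2] = -(-1)/(-8) = -0.1250; T[3,3] = 0.
  T[0,:] = [+0.0000  -0.6667  +0.4444  -0.3333  +0.3333]
  T[1,:] = [-0.5556  +0.0000  -0.3333  +0.1111  +0.6667]
  T[2,:] = [-0.7143  +0.4286  +0.0000  -0.1429  -0.4286]
  T[3,:] = [+0.1250  +0.7500  -0.1250  +0.0000  +0.7500]
  T[4,:] = [-0.2500  +0.6250  +0.6250  +0.2500  +0.0000]
|roots of det(T-λI)|: 1.1257, 0.8963, 0.8963, 0.6617, 0.6617.
spectral radius ρ = 1.1257; 1.1257 > 1, so it fails to converge.

no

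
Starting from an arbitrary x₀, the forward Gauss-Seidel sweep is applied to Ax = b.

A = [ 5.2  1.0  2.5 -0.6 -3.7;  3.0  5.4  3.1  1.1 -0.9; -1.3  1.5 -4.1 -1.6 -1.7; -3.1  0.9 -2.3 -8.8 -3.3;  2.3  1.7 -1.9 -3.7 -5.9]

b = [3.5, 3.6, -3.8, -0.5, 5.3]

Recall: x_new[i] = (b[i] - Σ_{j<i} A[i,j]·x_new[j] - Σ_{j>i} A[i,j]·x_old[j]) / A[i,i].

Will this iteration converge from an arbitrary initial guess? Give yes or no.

Diagonal D = diag(5.2, 5.4, -4.1, -8.8, -5.9); L, U strict lower/upper.
T_GS = -(D+L)⁻¹U: row 0 first, T[0,4] = -(-3.7)/(5.2) = +0.7115; later rows by forward substitution.
  T[0,:] = [+0.0000  -0.1923  -0.4808  +0.1154  +0.7115]
  T[1,:] = [+0.0000  +0.1068  -0.3070  -0.2678  -0.2286]
  T[2,:] = [+0.0000  +0.1001  +0.0401  -0.5248  -0.7239]
  T[3,:] = [+0.0000  +0.0525  +0.1275  +0.0691  -0.4598]
  T[4,:] = [+0.0000  -0.1093  -0.3687  +0.0935  +0.7330]
moduli |λ_i(T)| = 0.8229, 0.2734, 0.2564, 0.1092, 0.0000.
ρ(T) = max|λ| = 0.8229; 0.8229 < 1, so it converges for any x₀.

yes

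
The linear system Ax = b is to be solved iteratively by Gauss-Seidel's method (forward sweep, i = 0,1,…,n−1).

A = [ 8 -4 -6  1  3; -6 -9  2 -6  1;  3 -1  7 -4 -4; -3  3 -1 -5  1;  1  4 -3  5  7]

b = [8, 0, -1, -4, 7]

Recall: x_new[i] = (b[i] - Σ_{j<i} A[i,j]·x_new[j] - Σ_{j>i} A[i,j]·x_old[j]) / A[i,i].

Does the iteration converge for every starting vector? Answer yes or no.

no

Split A = D + L + U, D = diag(8, -9, 7, -5, 7).
T_GS = -(D+L)⁻¹U: row 0 first, T[0,3] = -(1)/(8) = -0.1250; later rows by forward substitution.
  T[0,:] = [+0.0000  +0.5000  +0.7500  -0.1250  -0.3750]
  T[1,:] = [+0.0000  -0.3333  -0.2778  -0.5833  +0.3611]
  T[2,:] = [+0.0000  -0.2619  -0.3611  +0.5417  +0.7837]
  T[3,:] = [+0.0000  -0.4476  -0.5444  -0.3833  +0.4849]
  T[4,:] = [+0.0000  +0.3265  +0.2857  +0.8571  -0.1633]
|λ(T)| sorted: 1.4797, 0.3489, 0.3489, 0.0101, 0.0000.
spectral radius ρ = 1.4797; 1.4797 > 1 ⇒ diverges.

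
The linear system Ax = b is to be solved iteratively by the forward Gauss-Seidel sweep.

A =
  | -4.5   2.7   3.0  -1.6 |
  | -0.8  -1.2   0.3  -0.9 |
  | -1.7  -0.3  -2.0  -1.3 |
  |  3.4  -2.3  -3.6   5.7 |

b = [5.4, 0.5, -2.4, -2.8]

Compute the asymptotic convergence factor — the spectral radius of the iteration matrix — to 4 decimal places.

Let D = diag(-4.5, -1.2, -2, 5.7); L, U the strict triangles.
GS T = -(D+L)⁻¹U: row 0 first, T[0,3] = -(-1.6)/(-4.5) = -0.3556; later rows by forward substitution.
  T[0,:] = [+0.0000 +0.6000 +0.6667 -0.3556]
  T[1,:] = [+0.0000 -0.4000 -0.1944 -0.5130]
  T[2,:] = [+0.0000 -0.4500 -0.5375 -0.2708]
  T[3,:] = [+0.0000 -0.8035 -0.8156 -0.1660]
|λ(T)| sorted: 1.3332, 0.3533, 0.1235, 0.0000.
ρ = 1.3332; 1.3332 > 1 ⇒ diverges.

1.3332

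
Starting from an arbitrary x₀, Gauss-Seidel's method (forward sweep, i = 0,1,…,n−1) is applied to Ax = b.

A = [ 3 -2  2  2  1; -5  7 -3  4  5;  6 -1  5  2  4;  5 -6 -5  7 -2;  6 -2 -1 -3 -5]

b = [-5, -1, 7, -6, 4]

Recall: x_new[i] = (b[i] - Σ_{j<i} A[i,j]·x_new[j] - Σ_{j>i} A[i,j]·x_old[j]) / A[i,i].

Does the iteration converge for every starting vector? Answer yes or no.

Diagonal D = diag(3, 7, 5, 7, -5); L, U strict lower/upper.
Gauss-Seidel: T = -(D+L)⁻¹U, row 0 first, T[0,4] = -(1)/(3) = -0.3333; later rows by forward substitution.
  T[0,:] = [+0.0000  +0.6667  -0.6667  -0.6667  -0.3333]
  T[1,:] = [+0.0000  +0.4762  -0.0476  -1.0476  -0.9524]
  T[2,:] = [+0.0000  -0.7048  +0.7905  +0.1905  -0.5905]
  T[3,:] = [+0.0000  -0.5714  +1.0000  -0.2857  -0.7143]
  T[4,:] = [+0.0000  +1.0933  -1.5390  -0.2476  +0.5276]
|λ(T)| sorted: 1.6372, 0.3743, 0.2529, 0.2529, 0.0000.
ρ(T) = max|λ| = 1.6372; 1.6372 > 1: divergent.

no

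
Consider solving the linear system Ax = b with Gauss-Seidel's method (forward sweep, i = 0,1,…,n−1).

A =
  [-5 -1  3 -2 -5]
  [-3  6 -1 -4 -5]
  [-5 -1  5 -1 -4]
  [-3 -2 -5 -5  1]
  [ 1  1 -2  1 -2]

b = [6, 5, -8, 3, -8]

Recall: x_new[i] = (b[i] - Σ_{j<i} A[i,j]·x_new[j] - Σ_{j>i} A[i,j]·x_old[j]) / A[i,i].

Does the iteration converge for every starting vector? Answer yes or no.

no

Write A = D+L+U with D = diag(-5, 6, 5, -5, -2).
T_GS = -(D+L)⁻¹U: row 0 first, T[0,4] = -(-5)/(-5) = -1.0000; later rows by forward substitution.
  T[0,:] = [+0.0000 -0.2000 +0.6000 -0.4000 -1.0000]
  T[1,:] = [+0.0000 -0.1000 +0.4667 +0.4667 +0.3333]
  T[2,:] = [+0.0000 -0.2200 +0.6933 -0.1067 -0.1333]
  T[3,:] = [+0.0000 +0.3800 -1.2400 +0.1600 +0.8000]
  T[4,:] = [+0.0000 +0.2600 -0.7800 +0.2200 +0.2000]
|roots of det(T-λI)|: 1.2918, 0.2097, 0.2097, 0.0117, 0.0000.
spectral radius ρ = 1.2918; 1.2918 > 1, so it fails to converge.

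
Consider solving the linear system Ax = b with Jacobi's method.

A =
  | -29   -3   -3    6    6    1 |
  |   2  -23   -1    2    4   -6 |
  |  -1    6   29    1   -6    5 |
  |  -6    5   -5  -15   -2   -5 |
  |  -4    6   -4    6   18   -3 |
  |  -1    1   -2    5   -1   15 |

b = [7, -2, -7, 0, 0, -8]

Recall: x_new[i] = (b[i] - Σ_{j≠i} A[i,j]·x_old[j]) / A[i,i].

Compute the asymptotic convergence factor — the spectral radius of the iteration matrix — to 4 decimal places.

Diagonal D = diag(-29, -23, 29, -15, 18, 15); L, U strict lower/upper.
T_J = -D⁻¹(L+U): T[1,3] = -(2)/(-23) = +0.0870; T[1,1] = 0.
  T[0,:] = [+0.0000, -0.1034, -0.1034, +0.2069, +0.2069, +0.0345]
  T[1,:] = [+0.0870, +0.0000, -0.0435, +0.0870, +0.1739, -0.2609]
  T[2,:] = [+0.0345, -0.2069, +0.0000, -0.0345, +0.2069, -0.1724]
  T[3,:] = [-0.4000, +0.3333, -0.3333, +0.0000, -0.1333, -0.3333]
  T[4,:] = [+0.2222, -0.3333, +0.2222, -0.3333, +0.0000, +0.1667]
  T[5,:] = [+0.0667, -0.0667, +0.1333, -0.3333, +0.0667, +0.0000]
|roots of det(T-λI)|: 0.5800, 0.2943, 0.2943, 0.2684, 0.2684, 0.0597.
ρ(T) = max|λ| = 0.5800; 0.5800 < 1, so it converges for any x₀.

0.5800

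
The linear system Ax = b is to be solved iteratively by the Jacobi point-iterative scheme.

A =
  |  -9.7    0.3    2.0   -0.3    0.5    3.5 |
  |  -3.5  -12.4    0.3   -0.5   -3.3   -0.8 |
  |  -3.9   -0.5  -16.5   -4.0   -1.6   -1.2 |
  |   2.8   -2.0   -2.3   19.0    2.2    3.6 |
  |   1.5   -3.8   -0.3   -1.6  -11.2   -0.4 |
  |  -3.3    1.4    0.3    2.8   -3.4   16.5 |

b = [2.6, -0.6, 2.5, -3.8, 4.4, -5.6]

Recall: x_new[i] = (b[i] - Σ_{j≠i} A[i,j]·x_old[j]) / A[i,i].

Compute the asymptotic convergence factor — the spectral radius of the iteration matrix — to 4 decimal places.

0.5466

Diagonal D = diag(-9.7, -12.4, -16.5, 19, -11.2, 16.5); L, U strict lower/upper.
T_J = -D⁻¹(L+U): T[3,0] = -(2.8)/(19) = -0.1474; T[3,3] = 0.
  T[0,:] = [+0.0000, +0.0309, +0.2062, -0.0309, +0.0515, +0.3608]
  T[1,:] = [-0.2823, +0.0000, +0.0242, -0.0403, -0.2661, -0.0645]
  T[2,:] = [-0.2364, -0.0303, +0.0000, -0.2424, -0.0970, -0.0727]
  T[3,:] = [-0.1474, +0.1053, +0.1211, +0.0000, -0.1158, -0.1895]
  T[4,:] = [+0.1339, -0.3393, -0.0268, -0.1429, +0.0000, -0.0357]
  T[5,:] = [+0.2000, -0.0848, -0.0182, -0.1697, +0.2061, +0.0000]
|roots of det(T-λI)|: 0.5466, 0.2814, 0.2814, 0.2678, 0.1968, 0.0349.
ρ(T) = max|λ| = 0.5466; 0.5466 < 1, so it converges for any x₀.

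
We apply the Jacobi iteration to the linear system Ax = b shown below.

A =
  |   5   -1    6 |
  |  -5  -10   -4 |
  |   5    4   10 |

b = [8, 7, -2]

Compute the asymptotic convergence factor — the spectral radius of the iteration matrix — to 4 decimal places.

0.9348

Split A = D + L + U, D = diag(5, -10, 10).
Jacobi: T = -D⁻¹(L+U), T[0,2] = -(6)/(5) = -1.2000; T[0,0] = 0.
  T[0,:] = [+0.0000 +0.2000 -1.2000]
  T[1,:] = [-0.5000 +0.0000 -0.4000]
  T[2,:] = [-0.5000 -0.4000 +0.0000]
moduli |λ_i(T)| = 0.9348, 0.5348, 0.4000.
ρ = 0.9348; 0.9348 < 1 ⇒ converges.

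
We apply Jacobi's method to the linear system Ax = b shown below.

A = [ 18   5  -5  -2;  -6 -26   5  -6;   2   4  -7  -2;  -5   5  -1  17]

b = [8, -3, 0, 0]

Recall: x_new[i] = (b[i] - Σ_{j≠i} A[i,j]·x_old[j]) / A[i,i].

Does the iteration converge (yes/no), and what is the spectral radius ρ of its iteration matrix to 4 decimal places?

Let D = diag(18, -26, -7, 17); L, U the strict triangles.
Jacobi: T = -D⁻¹(L+U), T[1,3] = -(-6)/(-26) = -0.2308; T[1,1] = 0.
  T[0,:] = [+0.0000 -0.2778 +0.2778 +0.1111]
  T[1,:] = [-0.2308 +0.0000 +0.1923 -0.2308]
  T[2,:] = [+0.2857 +0.5714 +0.0000 -0.2857]
  T[3,:] = [+0.2941 -0.2941 +0.0588 +0.0000]
|roots of det(T-λI)|: 0.5841, 0.4144, 0.4144, 0.2109.
ρ = 0.5841; 0.5841 < 1 ⇒ converges.

yes, ρ = 0.5841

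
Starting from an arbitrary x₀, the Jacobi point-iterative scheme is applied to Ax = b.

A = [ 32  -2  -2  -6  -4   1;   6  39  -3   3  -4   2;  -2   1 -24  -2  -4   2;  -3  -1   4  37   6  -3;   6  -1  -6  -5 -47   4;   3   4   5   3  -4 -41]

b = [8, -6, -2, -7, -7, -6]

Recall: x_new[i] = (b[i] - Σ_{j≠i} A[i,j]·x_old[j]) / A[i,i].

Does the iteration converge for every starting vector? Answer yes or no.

yes

Diagonal D = diag(32, 39, -24, 37, -47, -41); L, U strict lower/upper.
T_J = -D⁻¹(L+U): T[2,0] = -(-2)/(-24) = -0.0833; T[2,2] = 0.
  T[0,:] = [+0.0000  +0.0625  +0.0625  +0.1875  +0.1250  -0.0312]
  T[1,:] = [-0.1538  +0.0000  +0.0769  -0.0769  +0.1026  -0.0513]
  T[2,:] = [-0.0833  +0.0417  +0.0000  -0.0833  -0.1667  +0.0833]
  T[3,:] = [+0.0811  +0.0270  -0.1081  +0.0000  -0.1622  +0.0811]
  T[4,:] = [+0.1277  -0.0213  -0.1277  -0.1064  +0.0000  +0.0851]
  T[5,:] = [+0.0732  +0.0976  +0.1220  +0.0732  -0.0976  +0.0000]
moduli |λ_i(T)| = 0.2836, 0.1269, 0.1269, 0.1174, 0.1016, 0.0808.
ρ = 0.2836; 0.2836 < 1 ⇒ converges.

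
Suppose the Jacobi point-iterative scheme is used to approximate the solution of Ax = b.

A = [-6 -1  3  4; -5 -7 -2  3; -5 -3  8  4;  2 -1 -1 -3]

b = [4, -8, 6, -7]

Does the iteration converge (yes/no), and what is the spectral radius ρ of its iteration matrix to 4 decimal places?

no, ρ = 1.1295

Write A = D+L+U with D = diag(-6, -7, 8, -3).
Jacobi T = -D⁻¹(L+U): T[1,0] = -(-5)/(-7) = -0.7143; T[1,1] = 0.
  T[0,:] = [+0.0000, -0.1667, +0.5000, +0.6667]
  T[1,:] = [-0.7143, +0.0000, -0.2857, +0.4286]
  T[2,:] = [+0.6250, +0.3750, +0.0000, -0.5000]
  T[3,:] = [+0.6667, -0.3333, -0.3333, +0.0000]
|roots of det(T-λI)|: 1.1295, 0.7435, 0.4428, 0.4428.
ρ = 1.1295; 1.1295 > 1: divergent.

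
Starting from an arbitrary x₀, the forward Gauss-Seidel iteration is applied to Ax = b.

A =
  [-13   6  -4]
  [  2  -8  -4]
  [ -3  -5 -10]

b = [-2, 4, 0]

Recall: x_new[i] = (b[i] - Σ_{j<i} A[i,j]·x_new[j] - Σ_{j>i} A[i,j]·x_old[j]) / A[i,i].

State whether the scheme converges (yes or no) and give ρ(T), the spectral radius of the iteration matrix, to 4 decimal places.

A = D + L + U where D = diag(-13, -8, -10).
T_GS = -(D+L)⁻¹U: row 0 first, T[0,1] = -(6)/(-13) = +0.4615; later rows by forward substitution.
  T[0,:] = [+0.0000  +0.4615  -0.3077]
  T[1,:] = [+0.0000  +0.1154  -0.5769]
  T[2,:] = [+0.0000  -0.1962  +0.3808]
moduli |λ_i(T)| = 0.6097, 0.1135, 0.0000.
ρ(T) = max|λ| = 0.6097; 0.6097 < 1, so it converges for any x₀.

yes, ρ = 0.6097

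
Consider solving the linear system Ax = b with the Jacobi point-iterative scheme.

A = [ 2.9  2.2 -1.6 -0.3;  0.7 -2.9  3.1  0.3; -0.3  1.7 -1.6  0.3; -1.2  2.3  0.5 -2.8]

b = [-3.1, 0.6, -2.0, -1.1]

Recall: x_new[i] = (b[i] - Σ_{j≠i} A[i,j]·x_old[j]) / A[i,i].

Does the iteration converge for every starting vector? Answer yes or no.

no

Write A = D+L+U with D = diag(2.9, -2.9, -1.6, -2.8).
Jacobi T = -D⁻¹(L+U): T[1,2] = -(3.1)/(-2.9) = +1.0690; T[1,1] = 0.
  T[0,:] = [+0.0000 -0.7586 +0.5517 +0.1034]
  T[1,:] = [+0.2414 +0.0000 +1.0690 +0.1034]
  T[2,:] = [-0.1875 +1.0625 +0.0000 +0.1875]
  T[3,:] = [-0.4286 +0.8214 +0.1786 +0.0000]
moduli |λ_i(T)| = 1.1884, 0.6783, 0.3782, 0.3782.
spectral radius ρ = 1.1884; 1.1884 > 1, so it fails to converge.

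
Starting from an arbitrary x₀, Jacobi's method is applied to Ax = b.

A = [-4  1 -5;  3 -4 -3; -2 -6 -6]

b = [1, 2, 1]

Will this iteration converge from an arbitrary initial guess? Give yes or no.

Diagonal D = diag(-4, -4, -6); L, U strict lower/upper.
Jacobi: T = -D⁻¹(L+U), T[0,1] = -(1)/(-4) = +0.2500; T[0,0] = 0.
  T[0,:] = [+0.0000, +0.2500, -1.2500]
  T[1,:] = [+0.7500, +0.0000, -0.7500]
  T[2,:] = [-0.3333, -1.0000, +0.0000]
eigenvalue magnitudes: 1.4326, 0.8355, 0.8355.
ρ = 1.4326; 1.4326 > 1, so it fails to converge.

no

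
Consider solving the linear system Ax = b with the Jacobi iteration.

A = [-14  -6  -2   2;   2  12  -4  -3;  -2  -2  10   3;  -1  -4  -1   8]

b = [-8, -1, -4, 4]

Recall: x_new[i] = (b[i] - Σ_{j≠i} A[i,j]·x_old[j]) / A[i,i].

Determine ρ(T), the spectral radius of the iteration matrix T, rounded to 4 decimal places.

Split A = D + L + U, D = diag(-14, 12, 10, 8).
Jacobi T = -D⁻¹(L+U): T[3,2] = -(-1)/(8) = +0.1250; T[3,3] = 0.
  T[0,:] = [+0.0000, -0.4286, -0.1429, +0.1429]
  T[1,:] = [-0.1667, +0.0000, +0.3333, +0.2500]
  T[2,:] = [+0.2000, +0.2000, +0.0000, -0.3000]
  T[3,:] = [+0.1250, +0.5000, +0.1250, +0.0000]
|eigenvalues of T|: 0.6102, 0.3103, 0.3103, 0.1267.
spectral radius ρ = 0.6102; 0.6102 < 1 ⇒ converges.

0.6102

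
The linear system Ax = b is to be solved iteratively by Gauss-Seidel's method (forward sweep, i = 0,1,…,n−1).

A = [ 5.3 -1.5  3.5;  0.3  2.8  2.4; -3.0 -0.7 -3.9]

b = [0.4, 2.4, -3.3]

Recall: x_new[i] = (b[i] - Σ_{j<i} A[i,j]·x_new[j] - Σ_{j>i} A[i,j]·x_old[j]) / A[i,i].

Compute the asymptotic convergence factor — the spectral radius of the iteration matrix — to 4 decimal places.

0.8408

Let D = diag(5.3, 2.8, -3.9); L, U the strict triangles.
Gauss-Seidel: T = -(D+L)⁻¹U, row 0 first, T[0,2] = -(3.5)/(5.3) = -0.6604; later rows by forward substitution.
  T[0,:] = [+0.0000 +0.2830 -0.6604]
  T[1,:] = [+0.0000 -0.0303 -0.7864]
  T[2,:] = [+0.0000 -0.2123 +0.6491]
|λ(T)| sorted: 0.8408, 0.2220, 0.0000.
spectral radius ρ = 0.8408; 0.8408 < 1: convergent.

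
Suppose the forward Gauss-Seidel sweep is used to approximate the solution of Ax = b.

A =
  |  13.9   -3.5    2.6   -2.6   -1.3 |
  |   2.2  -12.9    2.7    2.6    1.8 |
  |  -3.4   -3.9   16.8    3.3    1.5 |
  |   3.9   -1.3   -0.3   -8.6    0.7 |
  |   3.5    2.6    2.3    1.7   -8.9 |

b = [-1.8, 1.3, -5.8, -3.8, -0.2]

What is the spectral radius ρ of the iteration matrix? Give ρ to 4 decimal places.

0.3459

Split A = D + L + U, D = diag(13.9, -12.9, 16.8, -8.6, -8.9).
GS T = -(D+L)⁻¹U: row 0 first, T[0,1] = -(-3.5)/(13.9) = +0.2518; later rows by forward substitution.
  T[0,:] = [+0.0000  +0.2518  -0.1871  +0.1871  +0.0935]
  T[1,:] = [+0.0000  +0.0429  +0.1774  +0.2335  +0.1555]
  T[2,:] = [+0.0000  +0.0609  +0.0033  -0.1044  -0.0343]
  T[3,:] = [+0.0000  +0.1056  -0.1118  +0.0532  +0.1015]
  T[4,:] = [+0.0000  +0.1475  -0.0422  +0.1249  +0.0927]
eigenvalue magnitudes: 0.3459, 0.2209, 0.1075, 0.0404, 0.0000.
ρ(T) = max|λ| = 0.3459; 0.3459 < 1: convergent.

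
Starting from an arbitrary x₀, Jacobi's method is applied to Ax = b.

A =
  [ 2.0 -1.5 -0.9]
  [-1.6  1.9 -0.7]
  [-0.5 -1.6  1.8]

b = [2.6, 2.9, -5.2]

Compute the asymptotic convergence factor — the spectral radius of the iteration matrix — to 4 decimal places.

1.1958

Diagonal D = diag(2, 1.9, 1.8); L, U strict lower/upper.
Jacobi: T = -D⁻¹(L+U), T[2,0] = -(-0.5)/(1.8) = +0.2778; T[2,2] = 0.
  T[0,:] = [+0.0000  +0.7500  +0.4500]
  T[1,:] = [+0.8421  +0.0000  +0.3684]
  T[2,:] = [+0.2778  +0.8889  +0.0000]
|λ(T)| sorted: 1.1958, 0.7057, 0.4901.
ρ = 1.1958; 1.1958 > 1: divergent.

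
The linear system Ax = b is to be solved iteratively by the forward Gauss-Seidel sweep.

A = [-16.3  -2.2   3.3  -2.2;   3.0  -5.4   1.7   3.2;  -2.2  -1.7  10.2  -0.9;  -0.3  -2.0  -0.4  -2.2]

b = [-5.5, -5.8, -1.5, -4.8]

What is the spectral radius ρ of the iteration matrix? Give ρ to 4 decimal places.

0.4244

Write A = D+L+U with D = diag(-16.3, -5.4, 10.2, -2.2).
GS T = -(D+L)⁻¹U: row 0 first, T[0,2] = -(3.3)/(-16.3) = +0.2025; later rows by forward substitution.
  T[0,:] = [+0.0000, -0.1350, +0.2025, -0.1350]
  T[1,:] = [+0.0000, -0.0750, +0.4273, +0.5176]
  T[2,:] = [+0.0000, -0.0416, +0.1149, +0.1454]
  T[3,:] = [+0.0000, +0.0941, -0.4369, -0.4786]
moduli |λ_i(T)| = 0.4244, 0.0426, 0.0283, 0.0000.
ρ = 0.4244; 0.4244 < 1, so it converges for any x₀.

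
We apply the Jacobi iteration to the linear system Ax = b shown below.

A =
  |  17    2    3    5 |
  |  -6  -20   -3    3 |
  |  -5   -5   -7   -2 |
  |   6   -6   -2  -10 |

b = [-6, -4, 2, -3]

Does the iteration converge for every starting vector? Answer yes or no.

A = D + L + U where D = diag(17, -20, -7, -10).
Jacobi T = -D⁻¹(L+U): T[1,0] = -(-6)/(-20) = -0.3000; T[1,1] = 0.
  T[0,:] = [+0.0000  -0.1176  -0.1765  -0.2941]
  T[1,:] = [-0.3000  +0.0000  -0.1500  +0.1500]
  T[2,:] = [-0.7143  -0.7143  +0.0000  -0.2857]
  T[3,:] = [+0.6000  -0.6000  -0.2000  +0.0000]
|λ(T)| sorted: 0.6562, 0.5214, 0.5214, 0.4182.
ρ = 0.6562; 0.6562 < 1 ⇒ converges.

yes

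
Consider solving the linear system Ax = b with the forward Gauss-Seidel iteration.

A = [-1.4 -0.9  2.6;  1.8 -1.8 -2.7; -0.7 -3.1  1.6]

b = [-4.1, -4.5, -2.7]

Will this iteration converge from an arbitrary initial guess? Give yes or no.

no

Let D = diag(-1.4, -1.8, 1.6); L, U the strict triangles.
T_GS = -(D+L)⁻¹U: row 0 first, T[0,1] = -(-0.9)/(-1.4) = -0.6429; later rows by forward substitution.
  T[0,:] = [+0.0000  -0.6429  +1.8571]
  T[1,:] = [+0.0000  -0.6429  +0.3571]
  T[2,:] = [+0.0000  -1.5268  +1.5045]
|roots of det(T-λI)|: 1.2102, 0.3486, 0.0000.
ρ(T) = max|λ| = 1.2102; 1.2102 > 1 ⇒ diverges.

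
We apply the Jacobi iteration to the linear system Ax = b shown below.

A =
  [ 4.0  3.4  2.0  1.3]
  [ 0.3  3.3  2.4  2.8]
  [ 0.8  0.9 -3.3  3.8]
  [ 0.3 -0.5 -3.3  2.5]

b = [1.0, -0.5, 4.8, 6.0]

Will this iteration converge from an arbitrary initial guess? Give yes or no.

A = D + L + U where D = diag(4, 3.3, -3.3, 2.5).
T_J = -D⁻¹(L+U): T[3,2] = -(-3.3)/(2.5) = +1.3200; T[3,3] = 0.
  T[0,:] = [+0.0000, -0.8500, -0.5000, -0.3250]
  T[1,:] = [-0.0909, +0.0000, -0.7273, -0.8485]
  T[2,:] = [+0.2424, +0.2727, +0.0000, +1.1515]
  T[3,:] = [-0.1200, +0.2000, +1.3200, +0.0000]
|eigenvalues of T|: 1.2311, 0.8244, 0.2932, 0.1134.
spectral radius ρ = 1.2311; 1.2311 > 1: divergent.

no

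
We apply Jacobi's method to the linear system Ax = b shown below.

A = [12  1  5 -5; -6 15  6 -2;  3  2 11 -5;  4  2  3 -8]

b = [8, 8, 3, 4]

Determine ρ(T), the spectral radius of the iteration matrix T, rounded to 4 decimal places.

A = D + L + U where D = diag(12, 15, 11, -8).
Jacobi: T = -D⁻¹(L+U), T[0,1] = -(1)/(12) = -0.0833; T[0,0] = 0.
  T[0,:] = [+0.0000  -0.0833  -0.4167  +0.4167]
  T[1,:] = [+0.4000  +0.0000  -0.4000  +0.1333]
  T[2,:] = [-0.2727  -0.1818  +0.0000  +0.4545]
  T[3,:] = [+0.5000  +0.2500  +0.3750  +0.0000]
moduli |λ_i(T)| = 0.8364, 0.4751, 0.4751, 0.0976.
spectral radius ρ = 0.8364; 0.8364 < 1 ⇒ converges.

0.8364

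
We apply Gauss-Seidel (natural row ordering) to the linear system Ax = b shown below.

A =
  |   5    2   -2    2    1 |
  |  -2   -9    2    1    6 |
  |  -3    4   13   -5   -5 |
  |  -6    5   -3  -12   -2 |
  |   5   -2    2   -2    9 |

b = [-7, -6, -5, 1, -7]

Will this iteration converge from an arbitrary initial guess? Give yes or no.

yes

Split A = D + L + U, D = diag(5, -9, 13, -12, 9).
Gauss-Seidel: T = -(D+L)⁻¹U, row 0 first, T[0,2] = -(-2)/(5) = +0.4000; later rows by forward substitution.
  T[0,:] = [+0.0000 -0.4000 +0.4000 -0.4000 -0.2000]
  T[1,:] = [+0.0000 +0.0889 +0.1333 +0.2000 +0.7111]
  T[2,:] = [+0.0000 -0.1197 +0.0513 +0.2308 +0.1197]
  T[3,:] = [+0.0000 +0.2670 -0.1573 +0.2256 +0.1997]
  T[4,:] = [+0.0000 +0.3279 -0.2389 +0.2655 +0.2869]
|eigenvalues of T|: 0.8401, 0.2381, 0.2381, 0.0665, 0.0000.
ρ(T) = max|λ| = 0.8401; 0.8401 < 1 ⇒ converges.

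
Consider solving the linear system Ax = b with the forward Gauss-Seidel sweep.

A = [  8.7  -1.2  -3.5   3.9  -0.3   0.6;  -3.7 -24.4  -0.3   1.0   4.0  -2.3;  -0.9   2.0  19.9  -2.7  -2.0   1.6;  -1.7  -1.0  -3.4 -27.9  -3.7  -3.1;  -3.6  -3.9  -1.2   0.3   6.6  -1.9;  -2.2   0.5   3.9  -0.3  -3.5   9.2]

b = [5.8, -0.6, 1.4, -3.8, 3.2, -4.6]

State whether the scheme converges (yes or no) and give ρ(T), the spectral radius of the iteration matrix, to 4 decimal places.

Split A = D + L + U, D = diag(8.7, -24.4, 19.9, -27.9, 6.6, 9.2).
GS T = -(D+L)⁻¹U: row 0 first, T[0,2] = -(-3.5)/(8.7) = +0.4023; later rows by forward substitution.
  T[0,:] = [+0.0000, +0.1379, +0.4023, -0.4483, +0.0345, -0.0690]
  T[1,:] = [+0.0000, -0.0209, -0.0733, +0.1090, +0.1587, -0.0838]
  T[2,:] = [+0.0000, +0.0083, +0.0256, +0.1045, +0.0861, -0.0751]
  T[3,:] = [+0.0000, -0.0087, -0.0250, +0.0107, -0.1509, -0.0948]
  T[4,:] = [+0.0000, +0.0648, +0.1819, -0.1616, +0.1351, +0.1914]
  T[5,:] = [+0.0000, +0.0549, +0.1577, -0.2185, +0.0096, +0.0896]
|roots of det(T-λI)|: 0.3407, 0.1138, 0.1138, 0.0812, 0.0059, 0.0000.
spectral radius ρ = 0.3407; 0.3407 < 1, so it converges for any x₀.

yes, ρ = 0.3407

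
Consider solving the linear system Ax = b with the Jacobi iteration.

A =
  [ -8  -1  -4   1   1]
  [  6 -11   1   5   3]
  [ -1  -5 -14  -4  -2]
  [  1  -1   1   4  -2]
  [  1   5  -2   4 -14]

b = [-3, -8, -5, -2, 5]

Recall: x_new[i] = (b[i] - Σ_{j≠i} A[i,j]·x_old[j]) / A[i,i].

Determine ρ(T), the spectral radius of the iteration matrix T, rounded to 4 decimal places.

Write A = D+L+U with D = diag(-8, -11, -14, 4, -14).
Jacobi T = -D⁻¹(L+U): T[3,4] = -(-2)/(4) = +0.5000; T[3,3] = 0.
  T[0,:] = [+0.0000  -0.1250  -0.5000  +0.1250  +0.1250]
  T[1,:] = [+0.5455  +0.0000  +0.0909  +0.4545  +0.2727]
  T[2,:] = [-0.0714  -0.3571  +0.0000  -0.2857  -0.1429]
  T[3,:] = [-0.2500  +0.2500  -0.2500  +0.0000  +0.5000]
  T[4,:] = [+0.0714  +0.3571  -0.1429  +0.2857  +0.0000]
|eigenvalues of T|: 0.8796, 0.4909, 0.4909, 0.1429, 0.1101.
spectral radius ρ = 0.8796; 0.8796 < 1: convergent.

0.8796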